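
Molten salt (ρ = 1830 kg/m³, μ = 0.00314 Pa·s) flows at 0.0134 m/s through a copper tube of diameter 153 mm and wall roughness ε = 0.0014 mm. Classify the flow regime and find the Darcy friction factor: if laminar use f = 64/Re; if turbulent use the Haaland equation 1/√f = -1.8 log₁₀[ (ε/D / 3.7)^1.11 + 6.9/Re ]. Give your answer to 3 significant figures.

f ≈ 0.0536

Re = ρVD/μ = 1830·0.0134·0.153/0.00314 = 1195.
Re < 2300 → laminar, so f = 64/Re = 0.05356 (roughness is irrelevant in laminar flow).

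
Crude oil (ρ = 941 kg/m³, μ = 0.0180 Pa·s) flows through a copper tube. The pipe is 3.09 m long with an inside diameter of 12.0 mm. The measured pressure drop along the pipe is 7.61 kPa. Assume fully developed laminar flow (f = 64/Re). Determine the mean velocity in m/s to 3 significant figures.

For laminar flow, f = 64/Re with Re = ρVD/μ, so Darcy-Weisbach reduces to ΔP = 32μLV/D². Solving for V: V = ΔP·D²/(32μL) = 7610·(0.012)²/(32·0.018·3.09) = 0.6157 m/s.
Check: Re = ρVD/μ = 941·0.6157·0.012/0.018 = 386.2 < 2300, so the laminar assumption holds.

V ≈ 0.616 m/s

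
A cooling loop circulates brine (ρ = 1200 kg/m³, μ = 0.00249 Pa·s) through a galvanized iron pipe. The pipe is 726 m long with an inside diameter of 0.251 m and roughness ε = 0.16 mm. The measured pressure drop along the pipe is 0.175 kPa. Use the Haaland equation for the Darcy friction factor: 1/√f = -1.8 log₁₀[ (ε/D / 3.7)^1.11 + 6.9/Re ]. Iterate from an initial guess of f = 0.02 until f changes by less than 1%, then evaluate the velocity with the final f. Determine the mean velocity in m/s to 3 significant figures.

Rearranging Darcy-Weisbach: V = √(2·ΔP·D/(f·L·ρ)). With ε/D = 0.00016/0.251 = 0.000637, iterate starting from f = 0.02:
  f = 0.02 → V = √(2·175·0.251/(0.02·726·1200)) = 0.07101 m/s; Re = ρVD/μ = 8589; f → 0.03295
  f = 0.03295 → V = 0.05532 m/s; Re = 6692; f → 0.03524
  f = 0.03524 → V = 0.0535 m/s; Re = 6471; f → 0.03557
Converged (Δf/f < 1%). With the final f = 0.03557: V = √(2·175·0.251/(0.03557·726·1200)) = 0.05325 m/s.

V ≈ 0.0532 m/s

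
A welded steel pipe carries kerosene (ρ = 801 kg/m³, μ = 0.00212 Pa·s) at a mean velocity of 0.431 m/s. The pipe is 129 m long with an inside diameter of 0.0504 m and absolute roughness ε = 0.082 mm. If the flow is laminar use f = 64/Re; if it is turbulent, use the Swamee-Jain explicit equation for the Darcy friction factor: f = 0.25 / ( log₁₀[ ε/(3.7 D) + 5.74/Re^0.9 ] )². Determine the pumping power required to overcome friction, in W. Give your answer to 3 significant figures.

Reynolds number Re = ρVD/μ = 801 · 0.431 · 0.0504 / 0.00212 = 8207.
Re > 4000 → turbulent. Relative roughness ε/D = 8.2e-05/0.0504 = 0.00163. Swamee-Jain: f = 0.25/(log₁₀[0.00163/3.7 + 5.74/8207^0.9])² = 0.25/(log₁₀[0.00044 + 0.00172])² = 0.25/(-2.665)² = 0.0352.
Darcy-Weisbach: ΔP = f(L/D)(ρV²/2) = 0.0352·(129/0.0504)·(801·0.431²/2) = 0.0352·2560·74.4 = 6702 Pa.
Q = V·A = 0.431·0.001995 = 0.0008599 m³/s.
Pumping power P = QΔP = 0.0008599·6702 = 5.763 W = 5.76 W.

P ≈ 5.76 W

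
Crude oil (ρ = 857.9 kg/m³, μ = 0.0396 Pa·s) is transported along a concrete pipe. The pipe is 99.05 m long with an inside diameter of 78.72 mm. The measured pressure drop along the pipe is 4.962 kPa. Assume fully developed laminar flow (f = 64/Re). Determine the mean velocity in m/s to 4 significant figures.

V ≈ 0.2450 m/s

For laminar flow, f = 64/Re with Re = ρVD/μ, so Darcy-Weisbach reduces to ΔP = 32μLV/D². Solving for V: V = ΔP·D²/(32μL) = 4962·(0.07872)²/(32·0.0396·99.05) = 0.245 m/s.
Check: Re = ρVD/μ = 857.9·0.245·0.07872/0.0396 = 417.8 < 2300, so the laminar assumption holds.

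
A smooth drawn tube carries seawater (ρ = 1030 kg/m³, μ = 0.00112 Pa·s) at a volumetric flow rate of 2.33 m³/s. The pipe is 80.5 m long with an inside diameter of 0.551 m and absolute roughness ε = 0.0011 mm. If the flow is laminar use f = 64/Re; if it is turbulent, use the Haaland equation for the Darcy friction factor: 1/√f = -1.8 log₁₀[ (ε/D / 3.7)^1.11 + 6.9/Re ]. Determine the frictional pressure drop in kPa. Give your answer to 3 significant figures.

Cross-sectional area A = πD²/4 = π(0.551)²/4 = 0.2384 m²; mean velocity V = Q/A = 2.33/0.2384 = 9.772 m/s.
Reynolds number Re = ρVD/μ = 1030 · 9.772 · 0.551 / 0.00112 = 4.951e+06.
Re > 4000 → turbulent. Relative roughness ε/D = 1.1e-06/0.551 = 2e-06. Haaland: 1/√f = -1.8 log₁₀[(2e-06/3.7)^1.11 + 6.9/4.951e+06] = -1.8 log₁₀[1.1e-07 + 1.39e-06] = 10.48, so f = 0.009103.
Darcy-Weisbach: ΔP = f(L/D)(ρV²/2) = 0.009103·(80.5/0.551)·(1030·9.772²/2) = 0.009103·146.1·4.917e+04 = 6.54e+04 Pa.
ΔP = 6.54e+04 Pa = 65.4 kPa.

ΔP ≈ 65.4 kPa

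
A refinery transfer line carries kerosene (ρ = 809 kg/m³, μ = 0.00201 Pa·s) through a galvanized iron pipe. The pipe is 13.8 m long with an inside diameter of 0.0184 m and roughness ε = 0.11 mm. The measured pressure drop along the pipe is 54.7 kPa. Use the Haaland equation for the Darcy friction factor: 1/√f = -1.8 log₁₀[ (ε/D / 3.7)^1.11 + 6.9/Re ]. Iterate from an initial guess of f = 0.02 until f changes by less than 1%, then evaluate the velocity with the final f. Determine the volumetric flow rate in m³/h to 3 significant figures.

Q ≈ 2.13 m³/h

Rearranging Darcy-Weisbach: V = √(2·ΔP·D/(f·L·ρ)). With ε/D = 0.00011/0.0184 = 0.00598, iterate starting from f = 0.02:
  f = 0.02 → V = √(2·5.47e+04·0.0184/(0.02·13.8·809)) = 3.003 m/s; Re = ρVD/μ = 2.224e+04; f → 0.03533
  f = 0.03533 → V = 2.259 m/s; Re = 1.673e+04; f → 0.03626
  f = 0.03626 → V = 2.23 m/s; Re = 1.651e+04; f → 0.03631
Converged (Δf/f < 1%). With the final f = 0.03631: V = √(2·5.47e+04·0.0184/(0.03631·13.8·809)) = 2.228 m/s.
Q = V·A = 2.228·(π/4·0.0184²) = 0.0005926 m³/s = 2.13 m³/h.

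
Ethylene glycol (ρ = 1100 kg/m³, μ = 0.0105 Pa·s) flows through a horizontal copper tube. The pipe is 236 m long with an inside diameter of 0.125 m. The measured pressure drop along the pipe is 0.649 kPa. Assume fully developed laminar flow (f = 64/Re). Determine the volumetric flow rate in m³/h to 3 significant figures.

Q ≈ 5.65 m³/h

For laminar flow, f = 64/Re with Re = ρVD/μ, so Darcy-Weisbach reduces to ΔP = 32μLV/D². Solving for V: V = ΔP·D²/(32μL) = 649·(0.125)²/(32·0.0105·236) = 0.1279 m/s.
Check: Re = ρVD/μ = 1100·0.1279·0.125/0.0105 = 1675 < 2300, so the laminar assumption holds.
Q = V·A = 0.1279·(π/4·0.125²) = 0.001569 m³/s = 5.65 m³/h.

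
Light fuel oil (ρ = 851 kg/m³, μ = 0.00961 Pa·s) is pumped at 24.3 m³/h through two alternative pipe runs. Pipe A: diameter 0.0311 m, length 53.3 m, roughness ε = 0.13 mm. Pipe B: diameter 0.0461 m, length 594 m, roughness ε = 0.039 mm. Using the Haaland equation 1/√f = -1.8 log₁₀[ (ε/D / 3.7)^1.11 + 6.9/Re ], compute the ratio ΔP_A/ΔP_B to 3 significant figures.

ΔP_A/ΔP_B ≈ 0.731

Pipe A: V = Q/A = 0.00675/0.0007596 = 8.886 m/s; Re = 2.447e+04; ε/D = 0.00418; Haaland → f = 0.03238; ΔP_A = f(L/D)(ρV²/2) = 1.864e+06 Pa.
Pipe B: V = Q/A = 0.00675/0.001669 = 4.044 m/s; Re = 1.651e+04; ε/D = 0.000846; Haaland → f = 0.02846; ΔP_B = f(L/D)(ρV²/2) = 2.551e+06 Pa.
ΔP_A/ΔP_B = 1.864e+06/2.551e+06 = 0.731.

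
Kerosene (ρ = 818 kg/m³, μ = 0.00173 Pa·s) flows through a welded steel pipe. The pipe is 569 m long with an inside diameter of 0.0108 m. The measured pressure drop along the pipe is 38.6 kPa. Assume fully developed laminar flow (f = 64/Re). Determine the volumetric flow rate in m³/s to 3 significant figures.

Q ≈ 1.31×10^-5 m³/s

For laminar flow, f = 64/Re with Re = ρVD/μ, so Darcy-Weisbach reduces to ΔP = 32μLV/D². Solving for V: V = ΔP·D²/(32μL) = 3.86e+04·(0.0108)²/(32·0.00173·569) = 0.1429 m/s.
Check: Re = ρVD/μ = 818·0.1429·0.0108/0.00173 = 729.9 < 2300, so the laminar assumption holds.
Q = V·A = 0.1429·(π/4·0.0108²) = 1.309e-05 m³/s = 1.31×10^-5 m³/s.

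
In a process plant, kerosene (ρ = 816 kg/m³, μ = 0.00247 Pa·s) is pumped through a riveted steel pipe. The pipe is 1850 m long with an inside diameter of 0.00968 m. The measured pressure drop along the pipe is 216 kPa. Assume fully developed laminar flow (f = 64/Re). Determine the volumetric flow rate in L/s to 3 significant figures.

For laminar flow, f = 64/Re with Re = ρVD/μ, so Darcy-Weisbach reduces to ΔP = 32μLV/D². Solving for V: V = ΔP·D²/(32μL) = 2.16e+05·(0.00968)²/(32·0.00247·1850) = 0.1384 m/s.
Check: Re = ρVD/μ = 816·0.1384·0.00968/0.00247 = 442.6 < 2300, so the laminar assumption holds.
Q = V·A = 0.1384·(π/4·0.00968²) = 1.019e-05 m³/s = 0.0102 L/s.

Q ≈ 0.0102 L/s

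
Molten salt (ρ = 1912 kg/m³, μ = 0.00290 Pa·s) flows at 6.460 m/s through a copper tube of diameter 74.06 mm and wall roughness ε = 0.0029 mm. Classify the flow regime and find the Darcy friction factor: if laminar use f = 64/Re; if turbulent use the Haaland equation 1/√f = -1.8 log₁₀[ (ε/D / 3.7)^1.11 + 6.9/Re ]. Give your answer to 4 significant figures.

Re = ρVD/μ = 1912·6.46·0.07406/0.0029 = 3.154e+05.
Re > 4000 → turbulent. ε/D = 2.9e-06/0.07406 = 3.92e-05; Haaland: 1/√f = -1.8 log₁₀[3e-06 + 2.19e-05] = 8.288, so f = 0.01456.

f ≈ 0.01456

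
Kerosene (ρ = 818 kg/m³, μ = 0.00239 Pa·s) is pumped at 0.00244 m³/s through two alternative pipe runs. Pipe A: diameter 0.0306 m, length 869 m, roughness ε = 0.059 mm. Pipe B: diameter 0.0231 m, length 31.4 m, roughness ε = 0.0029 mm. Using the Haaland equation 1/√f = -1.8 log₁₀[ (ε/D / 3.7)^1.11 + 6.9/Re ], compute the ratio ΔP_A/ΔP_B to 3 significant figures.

ΔP_A/ΔP_B ≈ 8.59

Pipe A: V = Q/A = 0.00244/0.0007354 = 3.318 m/s; Re = 3.475e+04; ε/D = 0.00193; Haaland → f = 0.02716; ΔP_A = f(L/D)(ρV²/2) = 3.472e+06 Pa.
Pipe B: V = Q/A = 0.00244/0.0004191 = 5.822 m/s; Re = 4.603e+04; ε/D = 0.000126; Haaland → f = 0.02145; ΔP_B = f(L/D)(ρV²/2) = 4.042e+05 Pa.
ΔP_A/ΔP_B = 3.472e+06/4.042e+05 = 8.59.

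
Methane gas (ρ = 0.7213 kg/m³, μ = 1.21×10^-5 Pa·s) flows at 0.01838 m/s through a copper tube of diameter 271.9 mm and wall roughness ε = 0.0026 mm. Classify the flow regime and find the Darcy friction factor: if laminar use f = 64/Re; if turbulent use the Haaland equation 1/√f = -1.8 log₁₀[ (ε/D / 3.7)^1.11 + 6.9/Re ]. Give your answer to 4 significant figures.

f ≈ 0.2148

Re = ρVD/μ = 0.7213·0.01838·0.2719/1.21e-05 = 297.9.
Re < 2300 → laminar, so f = 64/Re = 0.2148 (roughness is irrelevant in laminar flow).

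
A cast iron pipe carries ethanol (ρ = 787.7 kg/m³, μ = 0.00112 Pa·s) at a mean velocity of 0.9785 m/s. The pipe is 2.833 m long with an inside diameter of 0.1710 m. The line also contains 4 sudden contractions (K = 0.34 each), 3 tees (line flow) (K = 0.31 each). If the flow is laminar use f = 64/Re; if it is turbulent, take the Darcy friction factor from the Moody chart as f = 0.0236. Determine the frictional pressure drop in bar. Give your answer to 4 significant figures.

ΔP ≈ 0.01011 bar

Reynolds number Re = ρVD/μ = 787.7 · 0.9785 · 0.171 / 0.00112 = 1.177e+05.
Re > 4000 → turbulent; use the Moody-chart value f = 0.0236.
Total minor-loss coefficient ΣK = 4·0.34 + 3·0.31 = 2.29.
ΔP = [f·L/D + ΣK]·(ρV²/2) = [0.0236·2.833/0.171 + 2.29]·(787.7·0.9785²/2) = [0.391 + 2.29]·377.1 = 1011 Pa.
ΔP = 1011 Pa = 0.01011 bar.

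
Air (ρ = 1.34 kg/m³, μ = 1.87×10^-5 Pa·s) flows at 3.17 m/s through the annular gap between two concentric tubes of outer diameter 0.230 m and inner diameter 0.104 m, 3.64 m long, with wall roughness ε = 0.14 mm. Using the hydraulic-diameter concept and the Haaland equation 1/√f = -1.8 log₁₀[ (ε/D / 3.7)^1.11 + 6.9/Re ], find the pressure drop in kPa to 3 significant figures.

ΔP ≈ 0.00508 kPa

Hydraulic diameter D_h = 4A/P = D_o - D_i = 0.23 - 0.104 = 0.126 m.
Re = ρVD_h/μ = 1.34·3.17·0.126/1.87e-05 = 2.862e+04.
ε/D_h = 0.00014/0.126 = 0.00111; Haaland gives 1/√f = -1.8 log₁₀[0.000123+0.000241] = 6.19, so f = 0.0261.
ΔP = f(L/D_h)(ρV²/2) = 0.0261·3.64/0.126·6.733 = 5.077 Pa.
ΔP = 0.00508 kPa.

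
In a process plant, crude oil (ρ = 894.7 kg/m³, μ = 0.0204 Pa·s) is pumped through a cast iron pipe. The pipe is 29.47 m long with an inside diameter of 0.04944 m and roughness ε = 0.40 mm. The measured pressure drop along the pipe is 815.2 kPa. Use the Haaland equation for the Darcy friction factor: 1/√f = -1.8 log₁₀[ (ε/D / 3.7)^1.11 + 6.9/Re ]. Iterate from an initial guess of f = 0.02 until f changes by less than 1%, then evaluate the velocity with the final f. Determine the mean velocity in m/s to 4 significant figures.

Rearranging Darcy-Weisbach: V = √(2·ΔP·D/(f·L·ρ)). With ε/D = 0.0004/0.04944 = 0.00809, iterate starting from f = 0.02:
  f = 0.02 → V = √(2·8.152e+05·0.04944/(0.02·29.47·894.7)) = 12.36 m/s; Re = ρVD/μ = 2.681e+04; f → 0.03766
  f = 0.03766 → V = 9.009 m/s; Re = 1.954e+04; f → 0.03845
  f = 0.03845 → V = 8.917 m/s; Re = 1.934e+04; f → 0.03848
Converged (Δf/f < 1%). With the final f = 0.03848: V = √(2·8.152e+05·0.04944/(0.03848·29.47·894.7)) = 8.914 m/s.

V ≈ 8.914 m/s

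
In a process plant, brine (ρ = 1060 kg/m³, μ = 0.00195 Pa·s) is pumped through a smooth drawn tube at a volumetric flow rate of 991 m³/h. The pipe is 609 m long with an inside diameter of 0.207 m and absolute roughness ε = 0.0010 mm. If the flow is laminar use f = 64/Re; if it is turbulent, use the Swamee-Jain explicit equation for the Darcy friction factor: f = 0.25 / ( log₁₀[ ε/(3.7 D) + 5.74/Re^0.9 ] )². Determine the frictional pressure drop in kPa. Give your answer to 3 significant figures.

ΔP ≈ 1240 kPa

Q = 991 m³/h = 991/3600 = 0.2753 m³/s.
Cross-sectional area A = πD²/4 = π(0.207)²/4 = 0.03365 m²; mean velocity V = Q/A = 0.2753/0.03365 = 8.18 m/s.
Reynolds number Re = ρVD/μ = 1060 · 8.18 · 0.207 / 0.00195 = 9.204e+05.
Re > 4000 → turbulent. Relative roughness ε/D = 1e-06/0.207 = 4.83e-06. Swamee-Jain: f = 0.25/(log₁₀[4.83e-06/3.7 + 5.74/9.204e+05^0.9])² = 0.25/(log₁₀[1.31e-06 + 2.46e-05])² = 0.25/(-4.586)² = 0.01189.
Darcy-Weisbach: ΔP = f(L/D)(ρV²/2) = 0.01189·(609/0.207)·(1060·8.18²/2) = 0.01189·2942·3.546e+04 = 1.24e+06 Pa.
ΔP = 1.24e+06 Pa = 1240 kPa.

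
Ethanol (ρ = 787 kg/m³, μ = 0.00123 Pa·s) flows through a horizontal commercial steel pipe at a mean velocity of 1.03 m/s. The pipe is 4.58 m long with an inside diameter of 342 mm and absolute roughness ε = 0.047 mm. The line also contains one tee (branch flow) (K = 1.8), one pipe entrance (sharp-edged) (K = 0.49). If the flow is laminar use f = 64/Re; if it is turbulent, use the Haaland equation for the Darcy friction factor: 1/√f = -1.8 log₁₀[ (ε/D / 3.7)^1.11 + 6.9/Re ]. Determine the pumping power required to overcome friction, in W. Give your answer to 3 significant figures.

Reynolds number Re = ρVD/μ = 787 · 1.03 · 0.342 / 0.00123 = 2.254e+05.
Re > 4000 → turbulent. Relative roughness ε/D = 4.7e-05/0.342 = 0.000137. Haaland: 1/√f = -1.8 log₁₀[(0.000137/3.7)^1.11 + 6.9/2.254e+05] = -1.8 log₁₀[1.21e-05 + 3.06e-05] = 7.865, so f = 0.01617.
Total minor-loss coefficient ΣK = 1·1.8 + 1·0.49 = 2.29.
ΔP = [f·L/D + ΣK]·(ρV²/2) = [0.01617·4.58/0.342 + 2.29]·(787·1.03²/2) = [0.2165 + 2.29]·417.5 = 1046 Pa.
Q = V·A = 1.03·0.09186 = 0.09462 m³/s.
Pumping power P = QΔP = 0.09462·1046 = 99.01 W = 99.0 W.

P ≈ 99.0 W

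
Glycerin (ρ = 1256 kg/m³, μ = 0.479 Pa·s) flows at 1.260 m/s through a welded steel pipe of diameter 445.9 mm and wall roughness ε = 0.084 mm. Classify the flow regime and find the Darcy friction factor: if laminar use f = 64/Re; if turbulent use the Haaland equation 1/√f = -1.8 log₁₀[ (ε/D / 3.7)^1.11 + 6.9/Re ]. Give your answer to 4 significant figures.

f ≈ 0.04344

Re = ρVD/μ = 1256·1.26·0.4459/0.479 = 1473.
Re < 2300 → laminar, so f = 64/Re = 0.04344 (roughness is irrelevant in laminar flow).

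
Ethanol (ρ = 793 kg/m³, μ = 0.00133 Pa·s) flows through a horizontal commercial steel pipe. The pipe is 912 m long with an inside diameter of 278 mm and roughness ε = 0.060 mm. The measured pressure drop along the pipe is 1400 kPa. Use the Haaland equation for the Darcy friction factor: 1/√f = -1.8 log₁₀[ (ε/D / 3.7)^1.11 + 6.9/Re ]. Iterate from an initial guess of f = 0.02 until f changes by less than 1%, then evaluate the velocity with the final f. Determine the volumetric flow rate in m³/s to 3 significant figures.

Rearranging Darcy-Weisbach: V = √(2·ΔP·D/(f·L·ρ)). With ε/D = 6e-05/0.278 = 0.000216, iterate starting from f = 0.02:
  f = 0.02 → V = √(2·1.4e+06·0.278/(0.02·912·793)) = 7.336 m/s; Re = ρVD/μ = 1.216e+06; f → 0.01464
  f = 0.01464 → V = 8.574 m/s; Re = 1.421e+06; f → 0.01455
Converged (Δf/f < 1%). With the final f = 0.01455: V = √(2·1.4e+06·0.278/(0.01455·912·793)) = 8.6 m/s.
Q = V·A = 8.6·(π/4·0.278²) = 0.522 m³/s = 0.522 m³/s.

Q ≈ 0.522 m³/s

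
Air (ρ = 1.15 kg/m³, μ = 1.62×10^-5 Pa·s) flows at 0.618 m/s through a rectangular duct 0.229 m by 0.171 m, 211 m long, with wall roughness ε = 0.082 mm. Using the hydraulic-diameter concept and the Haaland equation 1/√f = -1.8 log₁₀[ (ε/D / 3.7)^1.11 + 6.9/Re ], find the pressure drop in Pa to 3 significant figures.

Hydraulic diameter D_h = 4A/P = 4·(0.229·0.171)/(2·(0.229+0.171)) = 0.1566/0.8 = 0.1958 m.
Re = ρVD_h/μ = 1.15·0.618·0.1958/1.62e-05 = 8590.
ε/D_h = 8.2e-05/0.1958 = 0.000419; Haaland gives 1/√f = -1.8 log₁₀[4.17e-05+0.000803] = 5.532, so f = 0.03268.
ΔP = f(L/D_h)(ρV²/2) = 0.03268·211/0.1958·0.2196 = 7.734 Pa.

ΔP ≈ 7.73 Pa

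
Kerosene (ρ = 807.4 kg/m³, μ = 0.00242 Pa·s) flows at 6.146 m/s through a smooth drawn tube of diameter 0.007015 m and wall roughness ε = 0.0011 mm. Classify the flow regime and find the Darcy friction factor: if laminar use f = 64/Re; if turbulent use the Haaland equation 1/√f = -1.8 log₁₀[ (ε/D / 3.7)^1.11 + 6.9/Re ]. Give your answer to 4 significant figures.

f ≈ 0.02823

Re = ρVD/μ = 807.4·6.146·0.007015/0.00242 = 1.438e+04.
Re > 4000 → turbulent. ε/D = 1.1e-06/0.007015 = 0.000157; Haaland: 1/√f = -1.8 log₁₀[1.4e-05 + 0.00048] = 5.952, so f = 0.02823.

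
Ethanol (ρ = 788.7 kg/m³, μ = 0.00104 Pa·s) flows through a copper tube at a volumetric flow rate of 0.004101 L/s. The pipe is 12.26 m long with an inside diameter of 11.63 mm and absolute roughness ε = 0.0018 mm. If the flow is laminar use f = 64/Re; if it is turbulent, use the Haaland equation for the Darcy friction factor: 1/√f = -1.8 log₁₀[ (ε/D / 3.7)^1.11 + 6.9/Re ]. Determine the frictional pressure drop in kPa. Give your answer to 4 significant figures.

Q = 0.004101 L/s = 0.004101/1000 = 4.101e-06 m³/s.
Cross-sectional area A = πD²/4 = π(0.01163)²/4 = 0.0001062 m²; mean velocity V = Q/A = 4.101e-06/0.0001062 = 0.0386 m/s.
Reynolds number Re = ρVD/μ = 788.7 · 0.0386 · 0.01163 / 0.00104 = 340.5.
Re < 2300 → laminar flow, so f = 64/Re = 64/340.5 = 0.188 (the turbulent correlation is not needed).
Darcy-Weisbach: ΔP = f(L/D)(ρV²/2) = 0.188·(12.26/0.01163)·(788.7·0.0386²/2) = 0.188·1054·0.5877 = 116.5 Pa.
ΔP = 116.5 Pa = 0.1165 kPa.

ΔP ≈ 0.1165 kPa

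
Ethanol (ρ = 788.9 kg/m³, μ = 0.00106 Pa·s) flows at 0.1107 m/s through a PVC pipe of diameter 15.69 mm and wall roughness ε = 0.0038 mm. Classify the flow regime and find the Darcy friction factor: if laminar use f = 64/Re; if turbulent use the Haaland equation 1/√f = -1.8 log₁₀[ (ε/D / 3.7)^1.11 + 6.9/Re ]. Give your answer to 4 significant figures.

Re = ρVD/μ = 788.9·0.1107·0.01569/0.00106 = 1293.
Re < 2300 → laminar, so f = 64/Re = 0.04951 (roughness is irrelevant in laminar flow).

f ≈ 0.04951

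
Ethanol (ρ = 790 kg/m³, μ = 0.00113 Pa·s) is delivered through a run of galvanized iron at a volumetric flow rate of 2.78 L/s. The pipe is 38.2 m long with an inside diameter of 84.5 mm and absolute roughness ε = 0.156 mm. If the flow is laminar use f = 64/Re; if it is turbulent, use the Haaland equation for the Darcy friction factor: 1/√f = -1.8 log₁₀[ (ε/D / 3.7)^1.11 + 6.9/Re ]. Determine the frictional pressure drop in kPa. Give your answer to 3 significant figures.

Q = 2.78 L/s = 2.78/1000 = 0.00278 m³/s.
Cross-sectional area A = πD²/4 = π(0.0845)²/4 = 0.005608 m²; mean velocity V = Q/A = 0.00278/0.005608 = 0.4957 m/s.
Reynolds number Re = ρVD/μ = 790 · 0.4957 · 0.0845 / 0.00113 = 2.929e+04.
Re > 4000 → turbulent. Relative roughness ε/D = 0.000156/0.0845 = 0.00185. Haaland: 1/√f = -1.8 log₁₀[(0.00185/3.7)^1.11 + 6.9/2.929e+04] = -1.8 log₁₀[0.000216 + 0.000236] = 6.021, so f = 0.02758.
Darcy-Weisbach: ΔP = f(L/D)(ρV²/2) = 0.02758·(38.2/0.0845)·(790·0.4957²/2) = 0.02758·452.1·97.07 = 1210 Pa.
ΔP = 1210 Pa = 1.21 kPa.

ΔP ≈ 1.21 kPa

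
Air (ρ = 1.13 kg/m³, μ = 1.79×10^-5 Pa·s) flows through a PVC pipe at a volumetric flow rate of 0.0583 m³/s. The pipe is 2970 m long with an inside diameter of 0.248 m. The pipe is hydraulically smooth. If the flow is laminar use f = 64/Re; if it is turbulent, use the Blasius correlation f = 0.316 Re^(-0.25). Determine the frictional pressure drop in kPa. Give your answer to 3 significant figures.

Cross-sectional area A = πD²/4 = π(0.248)²/4 = 0.04831 m²; mean velocity V = Q/A = 0.0583/0.04831 = 1.207 m/s.
Reynolds number Re = ρVD/μ = 1.13 · 1.207 · 0.248 / 1.79e-05 = 1.89e+04.
Re > 4000 → turbulent. Smooth-pipe (Blasius): f = 0.316 Re^(-0.25) = 0.316/(1.89e+04)^0.25 = 0.02695.
Darcy-Weisbach: ΔP = f(L/D)(ρV²/2) = 0.02695·(2970/0.248)·(1.13·1.207²/2) = 0.02695·1.198e+04·0.823 = 265.6 Pa.
ΔP = 265.6 Pa = 0.266 kPa.

ΔP ≈ 0.266 kPa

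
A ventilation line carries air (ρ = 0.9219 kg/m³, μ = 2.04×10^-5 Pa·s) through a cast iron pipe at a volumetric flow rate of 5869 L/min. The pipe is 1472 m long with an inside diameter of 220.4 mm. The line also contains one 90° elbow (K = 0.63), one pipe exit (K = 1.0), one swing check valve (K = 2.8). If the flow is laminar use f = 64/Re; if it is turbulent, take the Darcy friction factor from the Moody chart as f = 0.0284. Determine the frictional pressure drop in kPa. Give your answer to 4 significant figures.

Q = 5869 L/min = 5869/60000 = 0.09782 m³/s.
Cross-sectional area A = πD²/4 = π(0.2204)²/4 = 0.03815 m²; mean velocity V = Q/A = 0.09782/0.03815 = 2.564 m/s.
Reynolds number Re = ρVD/μ = 0.9219 · 2.564 · 0.2204 / 2.04e-05 = 2.554e+04.
Re > 4000 → turbulent; use the Moody-chart value f = 0.0284.
Total minor-loss coefficient ΣK = 1·0.63 + 1·1 + 1·2.8 = 4.43.
ΔP = [f·L/D + ΣK]·(ρV²/2) = [0.0284·1472/0.2204 + 4.43]·(0.9219·2.564²/2) = [189.7 + 4.43]·3.03 = 588.2 Pa.
ΔP = 588.2 Pa = 0.5882 kPa.

ΔP ≈ 0.5882 kPa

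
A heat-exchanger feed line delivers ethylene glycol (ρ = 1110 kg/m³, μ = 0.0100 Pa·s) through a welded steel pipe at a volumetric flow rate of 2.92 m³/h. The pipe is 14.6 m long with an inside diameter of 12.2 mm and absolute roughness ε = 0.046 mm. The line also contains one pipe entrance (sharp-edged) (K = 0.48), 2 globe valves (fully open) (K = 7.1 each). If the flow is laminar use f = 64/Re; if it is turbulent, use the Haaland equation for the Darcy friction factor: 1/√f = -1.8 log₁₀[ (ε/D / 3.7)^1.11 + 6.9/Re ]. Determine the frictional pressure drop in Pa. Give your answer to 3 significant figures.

Q = 2.92 m³/h = 2.92/3600 = 0.0008111 m³/s.
Cross-sectional area A = πD²/4 = π(0.0122)²/4 = 0.0001169 m²; mean velocity V = Q/A = 0.0008111/0.0001169 = 6.939 m/s.
Reynolds number Re = ρVD/μ = 1110 · 6.939 · 0.0122 / 0.01 = 9396.
Re > 4000 → turbulent. Relative roughness ε/D = 4.6e-05/0.0122 = 0.00377. Haaland: 1/√f = -1.8 log₁₀[(0.00377/3.7)^1.11 + 6.9/9396] = -1.8 log₁₀[0.000478 + 0.000734] = 5.25, so f = 0.03629.
Total minor-loss coefficient ΣK = 1·0.48 + 2·7.1 = 14.7.
ΔP = [f·L/D + ΣK]·(ρV²/2) = [0.03629·14.6/0.0122 + 14.7]·(1110·6.939²/2) = [43.42 + 14.7]·2.672e+04 = 1.553e+06 Pa.

ΔP ≈ 1.55×10^6 Pa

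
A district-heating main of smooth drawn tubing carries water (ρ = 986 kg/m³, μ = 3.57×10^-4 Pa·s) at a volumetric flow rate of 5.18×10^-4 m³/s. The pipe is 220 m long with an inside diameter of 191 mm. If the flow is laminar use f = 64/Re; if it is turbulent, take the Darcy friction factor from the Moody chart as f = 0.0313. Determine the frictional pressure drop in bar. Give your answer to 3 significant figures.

Cross-sectional area A = πD²/4 = π(0.191)²/4 = 0.02865 m²; mean velocity V = Q/A = 0.000518/0.02865 = 0.01808 m/s.
Reynolds number Re = ρVD/μ = 986 · 0.01808 · 0.191 / 0.000357 = 9537.
Re > 4000 → turbulent; use the Moody-chart value f = 0.0313.
Darcy-Weisbach: ΔP = f(L/D)(ρV²/2) = 0.0313·(220/0.191)·(986·0.01808²/2) = 0.0313·1152·0.1611 = 5.809 Pa.
ΔP = 5.809 Pa = 5.81×10^-5 bar.

ΔP ≈ 5.81×10^-5 bar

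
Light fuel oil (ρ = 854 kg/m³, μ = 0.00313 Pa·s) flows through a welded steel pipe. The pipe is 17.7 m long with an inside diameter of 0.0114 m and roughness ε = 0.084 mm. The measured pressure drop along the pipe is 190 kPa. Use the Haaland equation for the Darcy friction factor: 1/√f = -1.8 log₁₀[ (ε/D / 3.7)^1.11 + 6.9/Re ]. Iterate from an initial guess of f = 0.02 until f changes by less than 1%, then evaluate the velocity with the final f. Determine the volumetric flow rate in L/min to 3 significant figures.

Q ≈ 16.1 L/min

Rearranging Darcy-Weisbach: V = √(2·ΔP·D/(f·L·ρ)). With ε/D = 8.4e-05/0.0114 = 0.00737, iterate starting from f = 0.02:
  f = 0.02 → V = √(2·1.9e+05·0.0114/(0.02·17.7·854)) = 3.785 m/s; Re = ρVD/μ = 1.177e+04; f → 0.03941
  f = 0.03941 → V = 2.697 m/s; Re = 8387; f → 0.04117
  f = 0.04117 → V = 2.639 m/s; Re = 8207; f → 0.0413
Converged (Δf/f < 1%). With the final f = 0.0413: V = √(2·1.9e+05·0.0114/(0.0413·17.7·854)) = 2.634 m/s.
Q = V·A = 2.634·(π/4·0.0114²) = 0.0002689 m³/s = 16.1 L/min.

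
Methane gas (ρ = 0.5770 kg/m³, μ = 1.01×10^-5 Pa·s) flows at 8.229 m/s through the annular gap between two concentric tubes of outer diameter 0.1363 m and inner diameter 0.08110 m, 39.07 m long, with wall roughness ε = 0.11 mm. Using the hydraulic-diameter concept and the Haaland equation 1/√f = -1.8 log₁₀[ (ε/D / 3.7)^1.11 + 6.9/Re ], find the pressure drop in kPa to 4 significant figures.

Hydraulic diameter D_h = 4A/P = D_o - D_i = 0.1363 - 0.0811 = 0.0552 m.
Re = ρVD_h/μ = 0.577·8.229·0.0552/1.01e-05 = 2.595e+04.
ε/D_h = 0.00011/0.0552 = 0.00199; Haaland gives 1/√f = -1.8 log₁₀[0.000235+0.000266] = 5.94, so f = 0.02834.
ΔP = f(L/D_h)(ρV²/2) = 0.02834·39.07/0.0552·19.54 = 391.9 Pa.
ΔP = 0.3919 kPa.

ΔP ≈ 0.3919 kPa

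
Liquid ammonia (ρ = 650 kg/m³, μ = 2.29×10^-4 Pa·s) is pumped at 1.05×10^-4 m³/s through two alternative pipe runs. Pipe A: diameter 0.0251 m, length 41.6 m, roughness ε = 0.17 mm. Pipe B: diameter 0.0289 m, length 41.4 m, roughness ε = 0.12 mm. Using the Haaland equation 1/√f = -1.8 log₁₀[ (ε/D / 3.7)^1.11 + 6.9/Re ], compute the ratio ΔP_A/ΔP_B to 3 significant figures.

ΔP_A/ΔP_B ≈ 2.20

Pipe A: V = Q/A = 0.000105/0.0004948 = 0.2122 m/s; Re = 1.512e+04; ε/D = 0.00677; Haaland → f = 0.03766; ΔP_A = f(L/D)(ρV²/2) = 913.4 Pa.
Pipe B: V = Q/A = 0.000105/0.000656 = 0.1601 m/s; Re = 1.313e+04; ε/D = 0.00415; Haaland → f = 0.03485; ΔP_B = f(L/D)(ρV²/2) = 415.7 Pa.
ΔP_A/ΔP_B = 913.4/415.7 = 2.20.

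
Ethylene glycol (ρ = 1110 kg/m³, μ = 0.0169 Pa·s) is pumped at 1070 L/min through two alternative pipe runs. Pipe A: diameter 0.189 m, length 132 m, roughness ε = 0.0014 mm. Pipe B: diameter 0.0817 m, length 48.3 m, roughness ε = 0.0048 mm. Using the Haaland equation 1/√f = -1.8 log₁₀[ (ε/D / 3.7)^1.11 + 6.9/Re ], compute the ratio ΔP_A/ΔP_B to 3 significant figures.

ΔP_A/ΔP_B ≈ 0.0515

Pipe A: V = Q/A = 0.01783/0.02806 = 0.6357 m/s; Re = 7891; ε/D = 7.41e-06; Haaland → f = 0.033; ΔP_A = f(L/D)(ρV²/2) = 5169 Pa.
Pipe B: V = Q/A = 0.01783/0.005242 = 3.402 m/s; Re = 1.825e+04; ε/D = 5.88e-05; Haaland → f = 0.02643; ΔP_B = f(L/D)(ρV²/2) = 1.004e+05 Pa.
ΔP_A/ΔP_B = 5169/1.004e+05 = 0.0515.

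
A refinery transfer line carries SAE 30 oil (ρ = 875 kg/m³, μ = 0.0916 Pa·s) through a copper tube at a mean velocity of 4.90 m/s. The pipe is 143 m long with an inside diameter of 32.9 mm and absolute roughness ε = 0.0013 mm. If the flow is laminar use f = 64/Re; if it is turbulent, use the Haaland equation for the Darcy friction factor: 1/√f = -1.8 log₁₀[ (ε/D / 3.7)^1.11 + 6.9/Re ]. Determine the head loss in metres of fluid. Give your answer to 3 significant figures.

h_f ≈ 221 m

Reynolds number Re = ρVD/μ = 875 · 4.9 · 0.0329 / 0.0916 = 1540.
Re < 2300 → laminar flow, so f = 64/Re = 64/1540 = 0.04156 (the turbulent correlation is not needed).
Darcy-Weisbach: ΔP = f(L/D)(ρV²/2) = 0.04156·(143/0.0329)·(875·4.9²/2) = 0.04156·4347·1.05e+04 = 1.898e+06 Pa.
Head loss h_f = ΔP/(ρg) = 1.898e+06/(875·9.81) = 221 m.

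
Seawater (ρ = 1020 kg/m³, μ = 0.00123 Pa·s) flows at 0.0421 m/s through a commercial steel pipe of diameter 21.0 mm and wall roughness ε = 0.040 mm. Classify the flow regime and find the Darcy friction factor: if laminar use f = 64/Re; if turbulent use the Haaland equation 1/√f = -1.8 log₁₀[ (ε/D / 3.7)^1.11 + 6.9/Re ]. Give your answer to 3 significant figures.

Re = ρVD/μ = 1020·0.0421·0.021/0.00123 = 733.2.
Re < 2300 → laminar, so f = 64/Re = 0.08729 (roughness is irrelevant in laminar flow).

f ≈ 0.0873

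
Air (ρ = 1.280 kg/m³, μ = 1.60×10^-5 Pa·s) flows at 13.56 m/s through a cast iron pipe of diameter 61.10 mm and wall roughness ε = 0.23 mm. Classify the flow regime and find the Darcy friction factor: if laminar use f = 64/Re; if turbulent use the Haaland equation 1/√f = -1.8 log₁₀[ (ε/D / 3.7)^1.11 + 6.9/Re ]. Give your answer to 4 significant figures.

f ≈ 0.02948

Re = ρVD/μ = 1.28·13.56·0.0611/1.6e-05 = 6.628e+04.
Re > 4000 → turbulent. ε/D = 0.00023/0.0611 = 0.00376; Haaland: 1/√f = -1.8 log₁₀[0.000477 + 0.000104] = 5.825, so f = 0.02948.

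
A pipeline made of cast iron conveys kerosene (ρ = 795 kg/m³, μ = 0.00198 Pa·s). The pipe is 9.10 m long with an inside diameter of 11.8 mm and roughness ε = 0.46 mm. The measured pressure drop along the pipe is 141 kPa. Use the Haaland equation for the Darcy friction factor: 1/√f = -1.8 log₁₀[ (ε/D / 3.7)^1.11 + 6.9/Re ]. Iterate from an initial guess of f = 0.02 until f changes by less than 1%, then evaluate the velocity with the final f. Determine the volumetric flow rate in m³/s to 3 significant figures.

Q ≈ 2.88×10^-4 m³/s

Rearranging Darcy-Weisbach: V = √(2·ΔP·D/(f·L·ρ)). With ε/D = 0.00046/0.0118 = 0.039, iterate starting from f = 0.02:
  f = 0.02 → V = √(2·1.41e+05·0.0118/(0.02·9.1·795)) = 4.796 m/s; Re = ρVD/μ = 2.272e+04; f → 0.06526
  f = 0.06526 → V = 2.655 m/s; Re = 1.258e+04; f → 0.06621
  f = 0.06621 → V = 2.636 m/s; Re = 1.249e+04; f → 0.06623
Converged (Δf/f < 1%). With the final f = 0.06623: V = √(2·1.41e+05·0.0118/(0.06623·9.1·795)) = 2.635 m/s.
Q = V·A = 2.635·(π/4·0.0118²) = 0.0002882 m³/s = 2.88×10^-4 m³/s.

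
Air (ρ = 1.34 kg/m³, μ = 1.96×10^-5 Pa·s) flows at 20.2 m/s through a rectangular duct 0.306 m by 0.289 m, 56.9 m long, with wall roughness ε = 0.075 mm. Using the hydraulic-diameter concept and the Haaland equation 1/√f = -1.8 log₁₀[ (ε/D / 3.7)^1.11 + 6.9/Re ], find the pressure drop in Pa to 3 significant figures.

ΔP ≈ 837 Pa

Hydraulic diameter D_h = 4A/P = 4·(0.306·0.289)/(2·(0.306+0.289)) = 0.3537/1.19 = 0.2973 m.
Re = ρVD_h/μ = 1.34·20.2·0.2973/1.96e-05 = 4.105e+05.
ε/D_h = 7.5e-05/0.2973 = 0.000252; Haaland gives 1/√f = -1.8 log₁₀[2.37e-05+1.68e-05] = 7.906, so f = 0.016.
ΔP = f(L/D_h)(ρV²/2) = 0.016·56.9/0.2973·273.4 = 837.3 Pa.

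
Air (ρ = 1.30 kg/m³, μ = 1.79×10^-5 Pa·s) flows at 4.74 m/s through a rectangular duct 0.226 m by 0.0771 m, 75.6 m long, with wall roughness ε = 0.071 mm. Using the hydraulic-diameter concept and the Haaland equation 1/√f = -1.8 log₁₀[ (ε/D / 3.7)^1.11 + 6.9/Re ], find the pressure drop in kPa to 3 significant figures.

Hydraulic diameter D_h = 4A/P = 4·(0.226·0.0771)/(2·(0.226+0.0771)) = 0.0697/0.6062 = 0.115 m.
Re = ρVD_h/μ = 1.3·4.74·0.115/1.79e-05 = 3.958e+04.
ε/D_h = 7.1e-05/0.115 = 0.000618; Haaland gives 1/√f = -1.8 log₁₀[6.41e-05+0.000174] = 6.521, so f = 0.02352.
ΔP = f(L/D_h)(ρV²/2) = 0.02352·75.6/0.115·14.6 = 225.8 Pa.
ΔP = 0.226 kPa.

ΔP ≈ 0.226 kPa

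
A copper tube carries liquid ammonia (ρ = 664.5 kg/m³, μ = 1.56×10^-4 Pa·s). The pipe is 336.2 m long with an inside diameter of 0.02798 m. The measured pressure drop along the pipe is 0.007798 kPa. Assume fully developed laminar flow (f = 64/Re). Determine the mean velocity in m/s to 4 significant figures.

For laminar flow, f = 64/Re with Re = ρVD/μ, so Darcy-Weisbach reduces to ΔP = 32μLV/D². Solving for V: V = ΔP·D²/(32μL) = 7.798·(0.02798)²/(32·0.000156·336.2) = 0.003638 m/s.
Check: Re = ρVD/μ = 664.5·0.003638·0.02798/0.000156 = 433.5 < 2300, so the laminar assumption holds.

V ≈ 0.003638 m/s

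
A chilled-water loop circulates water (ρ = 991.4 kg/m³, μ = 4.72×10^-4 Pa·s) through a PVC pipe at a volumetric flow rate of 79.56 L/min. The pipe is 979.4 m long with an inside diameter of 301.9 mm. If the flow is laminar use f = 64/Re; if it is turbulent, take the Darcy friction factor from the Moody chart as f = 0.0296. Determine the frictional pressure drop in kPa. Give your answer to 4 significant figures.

ΔP ≈ 0.01633 kPa

Q = 79.56 L/min = 79.56/60000 = 0.001326 m³/s.
Cross-sectional area A = πD²/4 = π(0.3019)²/4 = 0.07158 m²; mean velocity V = Q/A = 0.001326/0.07158 = 0.01852 m/s.
Reynolds number Re = ρVD/μ = 991.4 · 0.01852 · 0.3019 / 0.000472 = 1.175e+04.
Re > 4000 → turbulent; use the Moody-chart value f = 0.0296.
Darcy-Weisbach: ΔP = f(L/D)(ρV²/2) = 0.0296·(979.4/0.3019)·(991.4·0.01852²/2) = 0.0296·3244·0.1701 = 16.33 Pa.
ΔP = 16.33 Pa = 0.01633 kPa.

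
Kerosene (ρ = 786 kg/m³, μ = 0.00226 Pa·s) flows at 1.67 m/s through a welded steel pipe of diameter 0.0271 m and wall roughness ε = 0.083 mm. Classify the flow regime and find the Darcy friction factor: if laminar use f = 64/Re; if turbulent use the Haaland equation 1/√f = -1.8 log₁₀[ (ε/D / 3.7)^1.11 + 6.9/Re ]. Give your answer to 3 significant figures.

Re = ρVD/μ = 786·1.67·0.0271/0.00226 = 1.574e+04.
Re > 4000 → turbulent. ε/D = 8.3e-05/0.0271 = 0.00306; Haaland: 1/√f = -1.8 log₁₀[0.000379 + 0.000438] = 5.557, so f = 0.03238.

f ≈ 0.0324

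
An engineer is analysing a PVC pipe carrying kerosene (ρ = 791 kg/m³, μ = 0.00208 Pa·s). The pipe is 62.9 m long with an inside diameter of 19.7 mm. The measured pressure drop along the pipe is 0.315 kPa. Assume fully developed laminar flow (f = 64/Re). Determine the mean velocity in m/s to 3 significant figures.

V ≈ 0.0292 m/s

For laminar flow, f = 64/Re with Re = ρVD/μ, so Darcy-Weisbach reduces to ΔP = 32μLV/D². Solving for V: V = ΔP·D²/(32μL) = 315·(0.0197)²/(32·0.00208·62.9) = 0.0292 m/s.
Check: Re = ρVD/μ = 791·0.0292·0.0197/0.00208 = 218.8 < 2300, so the laminar assumption holds.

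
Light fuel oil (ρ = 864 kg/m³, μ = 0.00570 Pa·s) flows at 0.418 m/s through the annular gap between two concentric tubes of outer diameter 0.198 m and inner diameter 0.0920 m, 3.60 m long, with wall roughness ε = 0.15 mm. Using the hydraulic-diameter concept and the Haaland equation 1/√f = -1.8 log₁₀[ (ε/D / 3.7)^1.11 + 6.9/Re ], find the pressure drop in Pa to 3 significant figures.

Hydraulic diameter D_h = 4A/P = D_o - D_i = 0.198 - 0.092 = 0.106 m.
Re = ρVD_h/μ = 864·0.418·0.106/0.0057 = 6716.
ε/D_h = 0.00015/0.106 = 0.00142; Haaland gives 1/√f = -1.8 log₁₀[0.000161+0.00103] = 5.265, so f = 0.03607.
ΔP = f(L/D_h)(ρV²/2) = 0.03607·3.6/0.106·75.48 = 92.47 Pa.

ΔP ≈ 92.5 Pa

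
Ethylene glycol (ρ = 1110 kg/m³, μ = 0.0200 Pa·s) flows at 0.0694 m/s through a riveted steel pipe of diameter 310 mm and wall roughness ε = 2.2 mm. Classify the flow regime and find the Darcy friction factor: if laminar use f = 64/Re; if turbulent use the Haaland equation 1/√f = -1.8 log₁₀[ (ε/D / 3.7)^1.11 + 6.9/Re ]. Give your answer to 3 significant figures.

f ≈ 0.0536

Re = ρVD/μ = 1110·0.0694·0.31/0.02 = 1194.
Re < 2300 → laminar, so f = 64/Re = 0.0536 (roughness is irrelevant in laminar flow).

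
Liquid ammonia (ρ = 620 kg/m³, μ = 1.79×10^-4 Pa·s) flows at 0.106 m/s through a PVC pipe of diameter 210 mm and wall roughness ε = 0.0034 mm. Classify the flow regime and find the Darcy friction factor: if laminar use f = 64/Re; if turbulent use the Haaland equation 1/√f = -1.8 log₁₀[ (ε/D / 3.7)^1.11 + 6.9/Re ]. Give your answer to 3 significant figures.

f ≈ 0.0189

Re = ρVD/μ = 620·0.106·0.21/0.000179 = 7.71e+04.
Re > 4000 → turbulent. ε/D = 3.4e-06/0.21 = 1.62e-05; Haaland: 1/√f = -1.8 log₁₀[1.13e-06 + 8.95e-05] = 7.277, so f = 0.01888.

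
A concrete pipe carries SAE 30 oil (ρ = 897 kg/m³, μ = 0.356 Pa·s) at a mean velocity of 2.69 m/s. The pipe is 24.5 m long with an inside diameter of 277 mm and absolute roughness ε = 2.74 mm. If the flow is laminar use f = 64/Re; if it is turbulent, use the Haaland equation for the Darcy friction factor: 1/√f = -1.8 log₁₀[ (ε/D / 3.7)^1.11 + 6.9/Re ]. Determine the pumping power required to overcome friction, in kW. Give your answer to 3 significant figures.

Reynolds number Re = ρVD/μ = 897 · 2.69 · 0.277 / 0.356 = 1877.
Re < 2300 → laminar flow, so f = 64/Re = 64/1877 = 0.03409 (the turbulent correlation is not needed).
Darcy-Weisbach: ΔP = f(L/D)(ρV²/2) = 0.03409·(24.5/0.277)·(897·2.69²/2) = 0.03409·88.45·3245 = 9785 Pa.
Q = V·A = 2.69·0.06026 = 0.1621 m³/s.
Pumping power P = QΔP = 0.1621·9785 = 1586 W = 1.59 kW.

P ≈ 1.59 kW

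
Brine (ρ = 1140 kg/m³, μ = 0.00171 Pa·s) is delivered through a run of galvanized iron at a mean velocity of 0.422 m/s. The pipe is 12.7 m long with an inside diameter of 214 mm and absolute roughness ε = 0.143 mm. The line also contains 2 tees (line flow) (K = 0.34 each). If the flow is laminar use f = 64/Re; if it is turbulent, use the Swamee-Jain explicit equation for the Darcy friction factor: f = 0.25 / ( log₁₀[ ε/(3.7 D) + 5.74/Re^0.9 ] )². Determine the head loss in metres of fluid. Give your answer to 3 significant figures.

Reynolds number Re = ρVD/μ = 1140 · 0.422 · 0.214 / 0.00171 = 6.021e+04.
Re > 4000 → turbulent. Relative roughness ε/D = 0.000143/0.214 = 0.000668. Swamee-Jain: f = 0.25/(log₁₀[0.000668/3.7 + 5.74/6.021e+04^0.9])² = 0.25/(log₁₀[0.000181 + 0.000287])² = 0.25/(-3.331)² = 0.02254.
Total minor-loss coefficient ΣK = 2·0.34 = 0.68.
ΔP = [f·L/D + ΣK]·(ρV²/2) = [0.02254·12.7/0.214 + 0.68]·(1140·0.422²/2) = [1.338 + 0.68]·101.5 = 204.8 Pa.
Head loss h_f = ΔP/(ρg) = 204.8/(1140·9.81) = 0.0183 m.

h_f ≈ 0.0183 m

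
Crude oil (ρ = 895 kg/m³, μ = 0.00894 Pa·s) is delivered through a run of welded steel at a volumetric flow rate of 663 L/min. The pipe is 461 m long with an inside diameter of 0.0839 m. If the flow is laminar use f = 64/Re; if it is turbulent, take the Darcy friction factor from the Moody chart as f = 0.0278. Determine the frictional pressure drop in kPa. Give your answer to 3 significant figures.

ΔP ≈ 273 kPa

Q = 663 L/min = 663/60000 = 0.01105 m³/s.
Cross-sectional area A = πD²/4 = π(0.0839)²/4 = 0.005529 m²; mean velocity V = Q/A = 0.01105/0.005529 = 1.999 m/s.
Reynolds number Re = ρVD/μ = 895 · 1.999 · 0.0839 / 0.00894 = 1.679e+04.
Re > 4000 → turbulent; use the Moody-chart value f = 0.0278.
Darcy-Weisbach: ΔP = f(L/D)(ρV²/2) = 0.0278·(461/0.0839)·(895·1.999²/2) = 0.0278·5495·1788 = 2.731e+05 Pa.
ΔP = 2.731e+05 Pa = 273 kPa.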